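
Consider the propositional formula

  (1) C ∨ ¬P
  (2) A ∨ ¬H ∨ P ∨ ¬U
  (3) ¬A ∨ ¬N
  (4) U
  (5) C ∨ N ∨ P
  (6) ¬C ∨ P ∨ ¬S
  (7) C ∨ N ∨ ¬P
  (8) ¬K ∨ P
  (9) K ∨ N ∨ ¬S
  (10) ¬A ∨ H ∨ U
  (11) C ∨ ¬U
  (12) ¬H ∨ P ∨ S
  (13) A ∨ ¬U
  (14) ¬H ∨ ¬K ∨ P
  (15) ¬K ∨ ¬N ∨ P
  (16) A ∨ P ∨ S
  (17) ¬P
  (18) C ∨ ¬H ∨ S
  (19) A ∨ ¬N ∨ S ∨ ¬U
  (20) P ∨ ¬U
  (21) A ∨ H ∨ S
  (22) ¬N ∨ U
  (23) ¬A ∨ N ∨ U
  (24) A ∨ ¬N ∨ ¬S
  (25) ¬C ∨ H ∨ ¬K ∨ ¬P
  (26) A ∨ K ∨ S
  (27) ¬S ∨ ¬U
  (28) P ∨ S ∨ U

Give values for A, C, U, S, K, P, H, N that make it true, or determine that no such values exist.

Case P = True:
  Clause (¬P) is falsified — contradiction.
Case P = False:
  (U) forces U = True.
  Clause (P ∨ ¬U) is falsified — contradiction.
Both cases fail, so the formula is unsatisfiable.

Unsatisfiable — no assignment works.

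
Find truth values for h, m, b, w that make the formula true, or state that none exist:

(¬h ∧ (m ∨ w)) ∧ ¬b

h=F, m=T, b=F, w=T

  ¬h ∧ (m ∨ w) = True
    ¬h = True
    m ∨ w = True
  ¬b = True
Both conjuncts True, so the formula holds.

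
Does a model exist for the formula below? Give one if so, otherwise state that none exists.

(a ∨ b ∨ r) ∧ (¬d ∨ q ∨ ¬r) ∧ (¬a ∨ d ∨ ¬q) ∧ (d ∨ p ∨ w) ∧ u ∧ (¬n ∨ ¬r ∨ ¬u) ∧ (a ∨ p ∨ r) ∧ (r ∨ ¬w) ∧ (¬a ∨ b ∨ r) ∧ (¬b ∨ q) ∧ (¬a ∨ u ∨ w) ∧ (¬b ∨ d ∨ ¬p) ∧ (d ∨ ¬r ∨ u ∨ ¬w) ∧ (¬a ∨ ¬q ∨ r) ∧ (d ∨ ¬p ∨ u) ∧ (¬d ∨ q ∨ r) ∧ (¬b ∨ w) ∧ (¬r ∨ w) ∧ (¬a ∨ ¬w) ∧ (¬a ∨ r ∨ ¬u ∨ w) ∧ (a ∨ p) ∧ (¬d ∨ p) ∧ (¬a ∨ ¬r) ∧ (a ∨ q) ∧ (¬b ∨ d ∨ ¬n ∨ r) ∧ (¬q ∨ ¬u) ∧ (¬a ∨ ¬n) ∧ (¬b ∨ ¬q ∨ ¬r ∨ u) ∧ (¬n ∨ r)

Case u = True:
  (¬q ∨ ¬u) forces q = False.
  (¬b ∨ q) forces b = False.
  (a ∨ q) forces a = True.
  (¬a ∨ b ∨ r) forces r = True.
  Clause (¬a ∨ ¬r) is falsified — contradiction.
Case u = False:
  Clause (u) is falsified — contradiction.
Both cases fail, so the formula is unsatisfiable.

UNSATISFIABLE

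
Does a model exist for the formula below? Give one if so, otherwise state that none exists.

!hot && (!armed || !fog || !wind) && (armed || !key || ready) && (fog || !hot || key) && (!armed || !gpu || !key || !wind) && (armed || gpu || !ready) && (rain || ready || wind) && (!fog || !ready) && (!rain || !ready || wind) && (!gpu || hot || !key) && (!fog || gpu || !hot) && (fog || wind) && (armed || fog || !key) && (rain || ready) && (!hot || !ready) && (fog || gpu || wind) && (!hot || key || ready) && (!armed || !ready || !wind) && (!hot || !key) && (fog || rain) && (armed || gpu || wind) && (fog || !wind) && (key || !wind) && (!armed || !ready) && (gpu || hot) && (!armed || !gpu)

ready = False; wind = False; armed = False; hot = False; rain = True; gpu = True; fog = True; key = False

Unit clause (!hot) forces hot = False.
In (gpu || hot) only gpu is left, so gpu = True.
In (!armed || !gpu) only !armed is left, so armed = False.
In (!gpu || hot || !key) only !key is left, so key = False.
In (key || !wind) only !wind is left, so wind = False.
In (fog || wind) only fog is left, so fog = True.
In (!fog || !ready) only !ready is left, so ready = False.
In (rain || ready) only rain is left, so rain = True.
All clauses satisfied.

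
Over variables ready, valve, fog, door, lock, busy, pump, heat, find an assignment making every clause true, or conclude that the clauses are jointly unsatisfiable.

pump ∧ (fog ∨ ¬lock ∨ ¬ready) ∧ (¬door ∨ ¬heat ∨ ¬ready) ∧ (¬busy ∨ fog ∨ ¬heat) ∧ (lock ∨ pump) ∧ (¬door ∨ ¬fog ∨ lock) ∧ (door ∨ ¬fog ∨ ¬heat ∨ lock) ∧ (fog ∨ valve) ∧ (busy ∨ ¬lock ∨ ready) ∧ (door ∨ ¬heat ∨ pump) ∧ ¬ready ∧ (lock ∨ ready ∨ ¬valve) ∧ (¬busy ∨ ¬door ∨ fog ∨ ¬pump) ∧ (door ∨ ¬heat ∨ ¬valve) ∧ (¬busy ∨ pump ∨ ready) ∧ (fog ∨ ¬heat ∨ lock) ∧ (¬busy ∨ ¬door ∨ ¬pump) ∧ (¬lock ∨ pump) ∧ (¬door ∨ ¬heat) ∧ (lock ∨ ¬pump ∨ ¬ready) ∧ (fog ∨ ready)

Unit clause (pump) forces pump = True.
Unit clause (¬ready) forces ready = False.
In (fog ∨ ready) only fog is left, so fog = True.
Set valve = False.
Try door = True:
  (¬door ∨ ¬fog ∨ lock) forces lock = True.
  (busy ∨ ¬lock ∨ ready) forces busy = True.
  clause (¬busy ∨ ¬door ∨ ¬pump) is falsified — backtrack.
So door = False.
Set lock = False.
  then (door ∨ ¬fog ∨ ¬heat ∨ lock) forces heat = False.
Set busy = False.
All clauses satisfied.

ready = False; valve = False; fog = True; door = False; lock = False; busy = False; pump = True; heat = False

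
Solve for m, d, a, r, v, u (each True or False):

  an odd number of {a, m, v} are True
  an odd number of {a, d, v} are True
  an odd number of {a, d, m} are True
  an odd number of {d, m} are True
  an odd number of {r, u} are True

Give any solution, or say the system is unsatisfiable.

Unsatisfiable

Adding constraints 1, 2, 4 mod 2: every variable appears an even number of times on the left, so the left side is 0.
But the right sides sum to 1 (mod 2). 0 ≠ 1 — the system is inconsistent.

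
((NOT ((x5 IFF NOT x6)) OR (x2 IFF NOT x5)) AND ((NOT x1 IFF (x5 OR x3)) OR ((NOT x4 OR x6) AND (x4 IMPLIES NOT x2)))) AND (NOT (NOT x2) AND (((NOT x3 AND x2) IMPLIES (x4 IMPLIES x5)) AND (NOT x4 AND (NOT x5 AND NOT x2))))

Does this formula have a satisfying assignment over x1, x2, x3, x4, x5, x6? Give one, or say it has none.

Case x2 = True: the conjunct NOT x2 is False.
Case x2 = False: the conjunct NOT (NOT x2) becomes NOT (NOT False) = False.
Both cases fail — unsatisfiable.

UNSATISFIABLE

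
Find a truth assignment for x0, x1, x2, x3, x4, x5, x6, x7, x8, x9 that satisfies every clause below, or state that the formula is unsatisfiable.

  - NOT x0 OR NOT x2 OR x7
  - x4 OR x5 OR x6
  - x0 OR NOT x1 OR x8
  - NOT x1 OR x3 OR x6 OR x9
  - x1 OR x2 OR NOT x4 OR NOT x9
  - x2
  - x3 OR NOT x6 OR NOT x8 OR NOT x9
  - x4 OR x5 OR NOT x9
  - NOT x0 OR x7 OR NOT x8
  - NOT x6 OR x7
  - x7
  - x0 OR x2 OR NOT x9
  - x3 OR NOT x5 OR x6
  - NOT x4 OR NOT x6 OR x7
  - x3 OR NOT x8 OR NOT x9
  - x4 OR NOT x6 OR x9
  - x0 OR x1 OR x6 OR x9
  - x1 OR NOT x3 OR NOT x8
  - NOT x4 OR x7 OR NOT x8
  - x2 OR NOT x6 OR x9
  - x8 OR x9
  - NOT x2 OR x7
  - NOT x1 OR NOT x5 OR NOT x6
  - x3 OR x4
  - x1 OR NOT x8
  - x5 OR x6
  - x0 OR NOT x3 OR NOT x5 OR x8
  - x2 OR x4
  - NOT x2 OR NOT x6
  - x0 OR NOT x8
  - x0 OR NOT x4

x0 = True; x1 = True; x2 = True; x3 = True; x4 = False; x5 = True; x6 = False; x7 = True; x8 = True; x9 = True

Unit clause (x2) forces x2 = True.
Unit clause (x7) forces x7 = True.
In (NOT x2 OR NOT x6) only NOT x6 is left, so x6 = False.
In (x5 OR x6) only x5 is left, so x5 = True.
In (x3 OR NOT x5 OR x6) only x3 is left, so x3 = True.
Set x0 = True.
Set x1 = True.
Set x4 = False.
Set x8 = True.
Set x9 = True.
All clauses satisfied.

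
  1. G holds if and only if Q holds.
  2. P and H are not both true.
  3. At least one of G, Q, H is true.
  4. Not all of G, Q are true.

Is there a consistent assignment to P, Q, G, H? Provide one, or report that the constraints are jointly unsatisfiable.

P: False, Q: False, G: False, H: True

  (1) G=F, Q=F — same ✓
  (2) P=F, H=T — not both ✓
  (3) {G, Q, H}: 1 true — at least one ✓
  (4) {G, Q}: 0/2 true — not all ✓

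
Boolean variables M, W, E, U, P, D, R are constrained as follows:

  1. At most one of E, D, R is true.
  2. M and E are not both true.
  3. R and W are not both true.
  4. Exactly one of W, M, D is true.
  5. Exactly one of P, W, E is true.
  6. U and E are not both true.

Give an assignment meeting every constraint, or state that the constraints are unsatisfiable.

M=F; W=F; E=F; U=T; P=T; D=T; R=F

  (1) {E, D, R}: 1 true — at most one ✓
  (2) M=F, E=F — not both ✓
  (3) R=F, W=F — not both ✓
  (4) {W, M, D}: 1 true — exactly one ✓
  (5) {P, W, E}: 1 true — exactly one ✓
  (6) U=T, E=F — not both ✓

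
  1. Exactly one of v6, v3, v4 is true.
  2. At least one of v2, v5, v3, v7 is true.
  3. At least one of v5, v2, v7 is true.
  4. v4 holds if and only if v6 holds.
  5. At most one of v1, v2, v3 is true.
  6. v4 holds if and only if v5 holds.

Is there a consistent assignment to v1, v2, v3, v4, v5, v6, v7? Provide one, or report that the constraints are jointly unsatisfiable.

v1: False, v2: False, v3: True, v4: False, v5: False, v6: False, v7: True

  (1) {v6, v3, v4}: 1 true — exactly one ✓
  (2) {v2, v5, v3, v7}: 2 true — at least one ✓
  (3) {v5, v2, v7}: 1 true — at least one ✓
  (4) v4=F, v6=F — same ✓
  (5) {v1, v2, v3}: 1 true — at most one ✓
  (6) v4=F, v5=F — same ✓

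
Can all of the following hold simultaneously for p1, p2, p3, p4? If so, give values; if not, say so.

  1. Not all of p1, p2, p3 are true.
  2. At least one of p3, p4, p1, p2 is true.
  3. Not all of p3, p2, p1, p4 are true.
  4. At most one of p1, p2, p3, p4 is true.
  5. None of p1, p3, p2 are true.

p1 = False, p2 = False, p3 = False, p4 = True

  (1) {p1, p2, p3}: 0/3 true — not all ✓
  (2) {p3, p4, p1, p2}: 1 true — at least one ✓
  (3) {p3, p2, p1, p4}: 1/4 true — not all ✓
  (4) {p1, p2, p3, p4}: 1 true — at most one ✓
  (5) {p1, p3, p2}: 0 true — none ✓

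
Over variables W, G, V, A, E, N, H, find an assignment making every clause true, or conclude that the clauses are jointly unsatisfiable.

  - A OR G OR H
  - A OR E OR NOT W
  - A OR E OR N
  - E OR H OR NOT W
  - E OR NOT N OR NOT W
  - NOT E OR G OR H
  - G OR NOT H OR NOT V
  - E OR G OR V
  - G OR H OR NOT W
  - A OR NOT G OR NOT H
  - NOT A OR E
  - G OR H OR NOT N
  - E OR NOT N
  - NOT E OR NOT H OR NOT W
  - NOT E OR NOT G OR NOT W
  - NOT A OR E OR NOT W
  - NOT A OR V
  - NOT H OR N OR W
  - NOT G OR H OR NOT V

W = False, G = True, V = True, A = True, E = True, N = True, H = True

Set W = False.
Set G = True.
Set V = True.
  then (NOT G OR H OR NOT V) forces H = True.
  then (A OR NOT G OR NOT H) forces A = True.
  then (NOT A OR E) forces E = True.
  then (NOT H OR N OR W) forces N = True.
All clauses satisfied.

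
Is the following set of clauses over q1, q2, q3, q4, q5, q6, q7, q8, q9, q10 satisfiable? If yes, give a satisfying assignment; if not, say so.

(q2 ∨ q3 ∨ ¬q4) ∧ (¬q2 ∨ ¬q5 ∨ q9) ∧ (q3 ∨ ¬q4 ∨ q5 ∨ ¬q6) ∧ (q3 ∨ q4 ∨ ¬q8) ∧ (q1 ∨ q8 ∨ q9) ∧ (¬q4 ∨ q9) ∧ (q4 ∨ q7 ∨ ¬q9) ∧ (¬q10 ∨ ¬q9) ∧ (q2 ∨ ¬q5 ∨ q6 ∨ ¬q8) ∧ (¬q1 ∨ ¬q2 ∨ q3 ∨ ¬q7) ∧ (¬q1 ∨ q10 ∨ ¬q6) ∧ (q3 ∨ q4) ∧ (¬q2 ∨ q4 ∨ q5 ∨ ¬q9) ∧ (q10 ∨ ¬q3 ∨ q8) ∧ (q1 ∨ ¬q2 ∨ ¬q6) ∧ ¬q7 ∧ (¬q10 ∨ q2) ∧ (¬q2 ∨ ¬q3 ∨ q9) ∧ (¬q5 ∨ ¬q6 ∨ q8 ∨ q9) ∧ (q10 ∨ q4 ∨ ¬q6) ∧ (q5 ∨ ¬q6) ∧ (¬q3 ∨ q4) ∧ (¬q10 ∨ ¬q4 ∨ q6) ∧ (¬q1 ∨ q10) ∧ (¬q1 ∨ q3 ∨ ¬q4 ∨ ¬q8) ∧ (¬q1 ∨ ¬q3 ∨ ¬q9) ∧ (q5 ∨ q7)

q1 = False, q2 = True, q3 = True, q4 = True, q5 = True, q6 = False, q7 = False, q8 = True, q9 = True, q10 = False

Unit clause (¬q7) forces q7 = False.
In (q5 ∨ q7) only q5 is left, so q5 = True.
Try q1 = True:
  (¬q1 ∨ q10) forces q10 = True.
  (¬q10 ∨ ¬q9) forces q9 = False.
  (¬q2 ∨ ¬q5 ∨ q9) forces q2 = False.
  clause (¬q10 ∨ q2) is falsified — backtrack.
So q1 = False.
Set q2 = True.
  then (¬q2 ∨ ¬q5 ∨ q9) forces q9 = True.
  then (q4 ∨ q7 ∨ ¬q9) forces q4 = True.
  then (¬q10 ∨ ¬q9) forces q10 = False.
  then (q1 ∨ ¬q2 ∨ ¬q6) forces q6 = False.
Set q3 = True.
  then (q10 ∨ ¬q3 ∨ q8) forces q8 = True.
All clauses satisfied.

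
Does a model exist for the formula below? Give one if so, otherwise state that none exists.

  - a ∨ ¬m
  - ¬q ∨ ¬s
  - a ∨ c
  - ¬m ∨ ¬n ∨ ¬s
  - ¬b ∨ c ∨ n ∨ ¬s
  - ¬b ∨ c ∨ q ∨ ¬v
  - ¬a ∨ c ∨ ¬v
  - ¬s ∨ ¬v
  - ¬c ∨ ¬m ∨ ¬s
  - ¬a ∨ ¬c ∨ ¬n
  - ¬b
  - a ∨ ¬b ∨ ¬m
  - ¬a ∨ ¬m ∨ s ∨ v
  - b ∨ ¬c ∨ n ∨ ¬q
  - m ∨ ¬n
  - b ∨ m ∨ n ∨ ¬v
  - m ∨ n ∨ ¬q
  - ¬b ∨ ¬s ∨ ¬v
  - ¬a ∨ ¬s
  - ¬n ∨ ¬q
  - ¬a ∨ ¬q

Unit clause (¬b) forces b = False.
Set v = False.
Try n = True:
  (m ∨ ¬n) forces m = True.
  (a ∨ ¬m) forces a = True.
  (¬m ∨ ¬n ∨ ¬s) forces s = False.
  clause (¬a ∨ ¬m ∨ s ∨ v) is falsified — backtrack.
So n = False.
Set a = True.
  then (¬a ∨ ¬s) forces s = False.
  then (¬a ∨ ¬q) forces q = False.
  then (¬a ∨ ¬m ∨ s ∨ v) forces m = False.
Set c = True.
All clauses satisfied.

v = False, n = False, a = True, b = False, s = False, m = False, c = True, q = False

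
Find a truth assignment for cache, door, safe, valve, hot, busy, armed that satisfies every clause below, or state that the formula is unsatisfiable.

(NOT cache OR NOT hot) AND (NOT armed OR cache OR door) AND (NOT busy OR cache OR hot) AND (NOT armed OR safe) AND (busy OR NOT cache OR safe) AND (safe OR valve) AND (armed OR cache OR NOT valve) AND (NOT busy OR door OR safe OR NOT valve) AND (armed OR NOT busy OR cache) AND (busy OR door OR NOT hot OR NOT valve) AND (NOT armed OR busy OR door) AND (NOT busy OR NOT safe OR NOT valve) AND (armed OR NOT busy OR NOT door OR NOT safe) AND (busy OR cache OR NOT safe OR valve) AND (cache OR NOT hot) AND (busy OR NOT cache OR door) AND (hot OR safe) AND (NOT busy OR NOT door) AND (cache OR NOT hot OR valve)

cache: True, door: False, safe: True, valve: False, hot: False, busy: True, armed: True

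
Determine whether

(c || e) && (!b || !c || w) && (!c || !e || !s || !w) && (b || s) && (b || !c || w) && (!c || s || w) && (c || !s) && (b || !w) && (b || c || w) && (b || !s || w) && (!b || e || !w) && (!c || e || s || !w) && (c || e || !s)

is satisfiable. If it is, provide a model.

c=F, b=T, e=T, s=F, w=F

Set c = False.
  then (c || e) forces e = True.
  then (c || !s) forces s = False.
  then (b || s) forces b = True.
Set w = False.
All clauses satisfied.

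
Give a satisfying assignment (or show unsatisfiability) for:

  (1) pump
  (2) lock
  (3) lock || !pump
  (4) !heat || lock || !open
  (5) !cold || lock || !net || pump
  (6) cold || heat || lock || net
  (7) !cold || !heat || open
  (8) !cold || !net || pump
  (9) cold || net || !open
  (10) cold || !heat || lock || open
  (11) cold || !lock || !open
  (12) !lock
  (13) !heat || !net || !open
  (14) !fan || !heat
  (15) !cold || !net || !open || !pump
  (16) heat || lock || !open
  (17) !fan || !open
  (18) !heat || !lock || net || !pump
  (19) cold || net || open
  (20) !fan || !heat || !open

Case lock = True:
  Clause (!lock) is falsified — contradiction.
Case lock = False:
  Clause (lock) is falsified — contradiction.
Both cases fail, so the formula is unsatisfiable.

UNSATISFIABLE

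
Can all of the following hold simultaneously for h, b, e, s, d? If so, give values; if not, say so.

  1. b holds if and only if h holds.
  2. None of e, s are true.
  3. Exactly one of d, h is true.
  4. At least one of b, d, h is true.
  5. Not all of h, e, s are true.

h=T; b=T; e=F; s=F; d=F

  (1) b=T, h=T — same ✓
  (2) {e, s}: 0 true — none ✓
  (3) {d, h}: 1 true — exactly one ✓
  (4) {b, d, h}: 2 true — at least one ✓
  (5) {h, e, s}: 1/3 true — not all ✓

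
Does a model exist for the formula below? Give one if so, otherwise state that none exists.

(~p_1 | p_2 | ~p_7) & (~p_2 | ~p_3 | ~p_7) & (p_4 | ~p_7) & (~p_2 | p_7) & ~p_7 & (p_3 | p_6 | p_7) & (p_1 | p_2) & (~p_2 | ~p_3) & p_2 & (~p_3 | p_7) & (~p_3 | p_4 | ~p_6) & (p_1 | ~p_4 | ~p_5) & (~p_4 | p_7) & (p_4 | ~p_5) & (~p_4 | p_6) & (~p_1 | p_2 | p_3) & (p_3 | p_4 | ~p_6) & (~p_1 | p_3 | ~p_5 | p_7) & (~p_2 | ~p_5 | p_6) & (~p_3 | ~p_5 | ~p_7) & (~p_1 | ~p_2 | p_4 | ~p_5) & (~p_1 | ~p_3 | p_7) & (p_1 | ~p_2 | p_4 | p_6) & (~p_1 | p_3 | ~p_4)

No satisfying assignment exists.

Case p_2 = True:
  (~p_2 | p_7) forces p_7 = True.
  Clause (~p_7) is falsified — contradiction.
Case p_2 = False:
  Clause (p_2) is falsified — contradiction.
Both cases fail, so the formula is unsatisfiable.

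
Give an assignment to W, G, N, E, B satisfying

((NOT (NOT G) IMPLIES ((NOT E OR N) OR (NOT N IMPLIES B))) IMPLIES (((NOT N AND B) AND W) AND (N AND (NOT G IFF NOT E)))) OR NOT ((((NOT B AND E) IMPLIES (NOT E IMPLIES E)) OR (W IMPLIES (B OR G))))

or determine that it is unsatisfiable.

W: False; G: True; N: False; E: True; B: False

  ((NOT (NOT G) IMPLIES ((NOT E OR N) OR (NOT N IMPLIES B))) IMPLIES (((NOT N AND B) AND W) AND (N AND (NOT G IFF NOT E)))) OR NOT ((((NOT B AND E) IMPLIES (NOT E IMPLIES E)) OR (W IMPLIES (B OR G)))) = True
    (NOT (NOT G) IMPLIES ((NOT E OR N) OR (NOT N IMPLIES B))) IMPLIES (((NOT N AND B) AND W) AND (N AND (NOT G IFF NOT E))) = True
      NOT (NOT G) IMPLIES ((NOT E OR N) OR (NOT N IMPLIES B)) = False
        NOT (NOT G) = True
          NOT G = False
        (NOT E OR N) OR (NOT N IMPLIES B) = False
          NOT E OR N = False
            NOT E = False
          NOT N IMPLIES B = False
            NOT N = True
      ((NOT N AND B) AND W) AND (N AND (NOT G IFF NOT E)) = False
        (NOT N AND B) AND W = False
          NOT N AND B = False
            NOT N = True
        N AND (NOT G IFF NOT E) = False
          NOT G IFF NOT E = True
            NOT G = False
            NOT E = False
    NOT ((((NOT B AND E) IMPLIES (NOT E IMPLIES E)) OR (W IMPLIES (B OR G)))) = False
      ((NOT B AND E) IMPLIES (NOT E IMPLIES E)) OR (W IMPLIES (B OR G)) = True
        (NOT B AND E) IMPLIES (NOT E IMPLIES E) = True
          NOT B AND E = True
            NOT B = True
          NOT E IMPLIES E = True
            NOT E = False
        W IMPLIES (B OR G) = True
          B OR G = True
The formula evaluates to True.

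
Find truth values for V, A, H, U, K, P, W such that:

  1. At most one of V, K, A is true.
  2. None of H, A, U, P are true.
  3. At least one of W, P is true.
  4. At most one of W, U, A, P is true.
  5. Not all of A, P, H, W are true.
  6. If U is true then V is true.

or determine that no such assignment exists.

V = True; A = False; H = False; U = False; K = False; P = False; W = True

  (1) {V, K, A}: 1 true — at most one ✓
  (2) {H, A, U, P}: 0 true — none ✓
  (3) {W, P}: 1 true — at least one ✓
  (4) {W, U, A, P}: 1 true — at most one ✓
  (5) {A, P, H, W}: 1/4 true — not all ✓
  (6) U=F ⇒ V: vacuous ✓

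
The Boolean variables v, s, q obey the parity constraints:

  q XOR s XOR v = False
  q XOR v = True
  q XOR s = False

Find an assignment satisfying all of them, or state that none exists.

v = False, s = True, q = True

q XOR s XOR v = T XOR T XOR F = False ✓
q XOR v = T XOR F = True ✓
q XOR s = T XOR T = False ✓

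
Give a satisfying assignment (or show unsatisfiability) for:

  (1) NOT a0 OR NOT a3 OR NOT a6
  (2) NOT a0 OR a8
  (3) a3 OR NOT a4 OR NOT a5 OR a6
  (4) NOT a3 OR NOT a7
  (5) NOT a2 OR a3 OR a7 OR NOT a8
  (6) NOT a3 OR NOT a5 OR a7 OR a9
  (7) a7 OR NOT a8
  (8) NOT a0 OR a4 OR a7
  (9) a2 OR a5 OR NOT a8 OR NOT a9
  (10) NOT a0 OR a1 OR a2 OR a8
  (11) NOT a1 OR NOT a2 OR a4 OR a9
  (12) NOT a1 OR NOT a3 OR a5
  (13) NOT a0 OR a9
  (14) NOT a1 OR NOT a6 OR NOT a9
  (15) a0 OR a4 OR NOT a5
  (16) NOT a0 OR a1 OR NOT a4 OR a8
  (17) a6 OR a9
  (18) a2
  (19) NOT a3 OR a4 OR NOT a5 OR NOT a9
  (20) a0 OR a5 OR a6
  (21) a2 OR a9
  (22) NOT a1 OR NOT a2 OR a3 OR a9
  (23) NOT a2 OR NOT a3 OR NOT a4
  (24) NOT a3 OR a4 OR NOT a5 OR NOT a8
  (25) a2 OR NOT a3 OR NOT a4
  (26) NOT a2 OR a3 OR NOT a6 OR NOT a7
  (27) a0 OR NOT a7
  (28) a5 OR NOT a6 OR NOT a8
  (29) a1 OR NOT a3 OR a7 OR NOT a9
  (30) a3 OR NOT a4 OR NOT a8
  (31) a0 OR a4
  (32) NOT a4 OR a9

Unit clause (a2) forces a2 = True.
Set a0 = True.
  then (NOT a0 OR a8) forces a8 = True.
  then (a7 OR NOT a8) forces a7 = True.
  then (NOT a0 OR a9) forces a9 = True.
  then (NOT a3 OR NOT a7) forces a3 = False.
  then (NOT a2 OR a3 OR NOT a6 OR NOT a7) forces a6 = False.
  then (a3 OR NOT a4 OR NOT a8) forces a4 = False.
Set a1 = True.
Set a5 = True.
All clauses satisfied.

a0 = True, a1 = True, a2 = True, a3 = False, a4 = False, a5 = True, a6 = False, a7 = True, a8 = True, a9 = True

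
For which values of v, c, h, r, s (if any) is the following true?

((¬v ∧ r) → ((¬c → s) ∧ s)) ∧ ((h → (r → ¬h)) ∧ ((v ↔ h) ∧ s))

v=T, c=F, h=T, r=F, s=T

  (¬v ∧ r) → ((¬c → s) ∧ s) = True
    ¬v ∧ r = False
      ¬v = False
    (¬c → s) ∧ s = True
      ¬c → s = True
        ¬c = True
  (h → (r → ¬h)) ∧ ((v ↔ h) ∧ s) = True
    h → (r → ¬h) = True
      r → ¬h = True
        ¬h = False
    (v ↔ h) ∧ s = True
      v ↔ h = True
Both conjuncts True, so the formula holds.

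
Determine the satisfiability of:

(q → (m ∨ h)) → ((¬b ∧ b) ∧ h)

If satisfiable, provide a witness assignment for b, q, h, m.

b = False; q = True; h = False; m = False

  (q → (m ∨ h)) → ((¬b ∧ b) ∧ h) = True
    q → (m ∨ h) = False
      m ∨ h = False
    (¬b ∧ b) ∧ h = False
      ¬b ∧ b = False
        ¬b = True
The formula evaluates to True.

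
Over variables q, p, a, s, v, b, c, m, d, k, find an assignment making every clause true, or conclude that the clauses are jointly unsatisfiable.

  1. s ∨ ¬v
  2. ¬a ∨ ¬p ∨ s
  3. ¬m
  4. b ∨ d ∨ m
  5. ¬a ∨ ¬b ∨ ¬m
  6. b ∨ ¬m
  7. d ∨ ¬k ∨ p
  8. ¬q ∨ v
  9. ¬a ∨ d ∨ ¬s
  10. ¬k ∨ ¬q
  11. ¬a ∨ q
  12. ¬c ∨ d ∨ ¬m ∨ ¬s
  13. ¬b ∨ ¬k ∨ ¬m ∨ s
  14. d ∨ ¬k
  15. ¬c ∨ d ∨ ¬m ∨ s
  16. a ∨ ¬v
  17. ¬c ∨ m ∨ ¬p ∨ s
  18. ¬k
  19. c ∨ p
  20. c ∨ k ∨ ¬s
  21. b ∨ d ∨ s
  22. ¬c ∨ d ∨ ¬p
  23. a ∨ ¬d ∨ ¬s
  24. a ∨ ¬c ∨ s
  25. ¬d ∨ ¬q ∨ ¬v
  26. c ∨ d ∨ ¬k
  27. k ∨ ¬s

Unit clause (¬m) forces m = False.
Unit clause (¬k) forces k = False.
In (k ∨ ¬s) only ¬s is left, so s = False.
In (s ∨ ¬v) only ¬v is left, so v = False.
In (¬q ∨ v) only ¬q is left, so q = False.
In (¬a ∨ q) only ¬a is left, so a = False.
In (a ∨ ¬c ∨ s) only ¬c is left, so c = False.
In (c ∨ p) only p is left, so p = True.
Set b = False.
  then (b ∨ d ∨ m) forces d = True.
All clauses satisfied.

q = False, p = True, a = False, s = False, v = False, b = False, c = False, m = False, d = True, k = False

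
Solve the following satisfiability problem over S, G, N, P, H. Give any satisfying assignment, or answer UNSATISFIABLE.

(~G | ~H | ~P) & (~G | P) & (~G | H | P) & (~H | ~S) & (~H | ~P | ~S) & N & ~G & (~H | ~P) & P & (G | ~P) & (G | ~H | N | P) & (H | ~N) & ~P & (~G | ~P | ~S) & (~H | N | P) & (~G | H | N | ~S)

The formula is unsatisfiable.

Case P = True:
  Clause (~P) is falsified — contradiction.
Case P = False:
  Clause (P) is falsified — contradiction.
Both cases fail, so the formula is unsatisfiable.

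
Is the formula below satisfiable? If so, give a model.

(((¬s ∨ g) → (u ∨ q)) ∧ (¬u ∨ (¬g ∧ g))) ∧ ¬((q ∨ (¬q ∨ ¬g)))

The formula is unsatisfiable.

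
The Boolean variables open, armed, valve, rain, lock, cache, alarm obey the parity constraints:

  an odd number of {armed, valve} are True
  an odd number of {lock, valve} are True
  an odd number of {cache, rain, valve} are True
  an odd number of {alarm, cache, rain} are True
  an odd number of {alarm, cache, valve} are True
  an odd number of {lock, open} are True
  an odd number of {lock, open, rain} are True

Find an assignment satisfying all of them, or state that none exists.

open: False, armed: True, valve: False, rain: False, lock: True, cache: True, alarm: False

{armed, valve}: 1 true → odd ✓
{lock, valve}: 1 true → odd ✓
{cache, rain, valve}: 1 true → odd ✓
{alarm, cache, rain}: 1 true → odd ✓
{alarm, cache, valve}: 1 true → odd ✓
{lock, open}: 1 true → odd ✓
{lock, open, rain}: 1 true → odd ✓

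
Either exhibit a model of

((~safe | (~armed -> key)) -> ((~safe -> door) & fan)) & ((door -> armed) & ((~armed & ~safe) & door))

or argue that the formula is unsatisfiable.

Case safe = True: the conjunct ~safe is False.
Case safe = False: the formula simplifies to (door & fan) & ((door -> armed) & (~armed & door)).
  door = True: simplifies to fan & (armed & ~armed).
    armed = True: the conjunct ~armed is False.
    armed = False: the conjunct armed is False.
  door = False: the conjunct door is False.
Both cases fail — unsatisfiable.

The formula is unsatisfiable.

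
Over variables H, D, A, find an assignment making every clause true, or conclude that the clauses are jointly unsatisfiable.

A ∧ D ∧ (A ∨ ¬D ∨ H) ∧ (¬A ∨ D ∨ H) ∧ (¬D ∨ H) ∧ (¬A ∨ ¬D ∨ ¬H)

Case D = True:
  (A) forces A = True.
  (¬D ∨ H) forces H = True.
  Clause (¬A ∨ ¬D ∨ ¬H) is falsified — contradiction.
Case D = False:
  Clause (D) is falsified — contradiction.
Both cases fail, so the formula is unsatisfiable.

No satisfying assignment exists.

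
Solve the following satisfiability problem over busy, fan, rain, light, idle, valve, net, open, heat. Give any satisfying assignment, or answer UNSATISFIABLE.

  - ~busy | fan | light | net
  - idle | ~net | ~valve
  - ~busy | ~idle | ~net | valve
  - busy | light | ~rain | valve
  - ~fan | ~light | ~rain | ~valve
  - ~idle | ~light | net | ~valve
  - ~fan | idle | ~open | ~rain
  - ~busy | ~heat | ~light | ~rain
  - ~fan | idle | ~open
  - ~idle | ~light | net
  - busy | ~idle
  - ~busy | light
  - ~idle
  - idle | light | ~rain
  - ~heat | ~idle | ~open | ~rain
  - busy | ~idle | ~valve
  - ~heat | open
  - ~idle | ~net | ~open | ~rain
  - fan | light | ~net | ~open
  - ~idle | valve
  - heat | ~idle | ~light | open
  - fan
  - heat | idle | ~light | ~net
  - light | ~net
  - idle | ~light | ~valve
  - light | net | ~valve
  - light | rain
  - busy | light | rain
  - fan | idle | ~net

Unit clause (~idle) forces idle = False.
Unit clause (fan) forces fan = True.
In (~fan | idle | ~open) only ~open is left, so open = False.
In (~heat | open) only ~heat is left, so heat = False.
Set busy = False.
Set rain = False.
  then (light | rain) forces light = True.
  then (heat | idle | ~light | ~net) forces net = False.
  then (idle | ~light | ~valve) forces valve = False.
All clauses satisfied.

busy = False; fan = True; rain = False; light = True; idle = False; valve = False; net = False; open = False; heat = False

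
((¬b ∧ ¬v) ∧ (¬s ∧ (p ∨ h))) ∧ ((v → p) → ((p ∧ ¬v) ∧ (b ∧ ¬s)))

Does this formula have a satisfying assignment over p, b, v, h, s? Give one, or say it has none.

UNSATISFIABLE

Case b = True: the conjunct ¬b is False.
Case b = False: the formula simplifies to (¬v ∧ (¬s ∧ (p ∨ h))) ∧ ¬((v → p)).
  v = True: the conjunct ¬v is False.
  v = False: the conjunct ¬((v → p)) becomes ¬((False → p)) = False.
Both cases fail — unsatisfiable.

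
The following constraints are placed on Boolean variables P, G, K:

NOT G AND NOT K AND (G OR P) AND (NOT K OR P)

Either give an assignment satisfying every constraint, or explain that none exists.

P: True; G: False; K: False

Unit clause (NOT G) forces G = False.
Unit clause (NOT K) forces K = False.
In (G OR P) only P is left, so P = True.
All clauses satisfied.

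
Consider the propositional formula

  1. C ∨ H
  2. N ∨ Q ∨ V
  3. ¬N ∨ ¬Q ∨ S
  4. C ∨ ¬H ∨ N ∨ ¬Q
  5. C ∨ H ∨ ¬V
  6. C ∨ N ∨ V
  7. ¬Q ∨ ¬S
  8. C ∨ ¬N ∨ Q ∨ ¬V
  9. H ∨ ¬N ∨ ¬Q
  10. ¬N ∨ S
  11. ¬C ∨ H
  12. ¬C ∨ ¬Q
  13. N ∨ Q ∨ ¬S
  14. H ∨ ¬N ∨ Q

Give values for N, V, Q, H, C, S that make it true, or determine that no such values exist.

N = True, V = False, Q = False, H = True, C = False, S = True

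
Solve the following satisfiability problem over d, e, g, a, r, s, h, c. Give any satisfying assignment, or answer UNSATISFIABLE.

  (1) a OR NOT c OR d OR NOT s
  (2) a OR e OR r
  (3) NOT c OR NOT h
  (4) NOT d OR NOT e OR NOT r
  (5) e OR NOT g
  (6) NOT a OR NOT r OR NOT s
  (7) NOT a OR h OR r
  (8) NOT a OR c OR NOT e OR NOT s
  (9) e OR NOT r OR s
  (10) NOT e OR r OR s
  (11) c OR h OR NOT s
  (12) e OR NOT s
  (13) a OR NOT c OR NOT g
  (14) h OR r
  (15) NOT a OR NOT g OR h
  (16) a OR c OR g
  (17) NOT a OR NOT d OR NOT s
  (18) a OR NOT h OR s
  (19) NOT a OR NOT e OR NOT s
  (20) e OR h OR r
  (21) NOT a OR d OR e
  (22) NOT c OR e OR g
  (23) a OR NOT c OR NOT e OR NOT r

d=F, e=T, g=T, a=T, r=T, s=F, h=T, c=F

Set d = False.
Try e = False:
  (e OR NOT g) forces g = False.
  (e OR NOT s) forces s = False.
  (e OR NOT r OR s) forces r = False.
  (a OR e OR r) forces a = True.
  clause (NOT a OR d OR e) is falsified — backtrack.
So e = True.
Set g = True.
Set a = True.
  then (NOT a OR NOT g OR h) forces h = True.
  then (NOT a OR NOT e OR NOT s) forces s = False.
  then (NOT c OR NOT h) forces c = False.
  then (NOT e OR r OR s) forces r = True.
All clauses satisfied.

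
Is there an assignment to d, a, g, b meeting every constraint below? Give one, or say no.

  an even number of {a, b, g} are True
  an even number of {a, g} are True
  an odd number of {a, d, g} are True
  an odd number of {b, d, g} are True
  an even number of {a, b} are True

d=T; a=F; g=F; b=F

{a, b, g}: 0 true → even ✓
{a, g}: 0 true → even ✓
{a, d, g}: 1 true → odd ✓
{b, d, g}: 1 true → odd ✓
{a, b}: 0 true → even ✓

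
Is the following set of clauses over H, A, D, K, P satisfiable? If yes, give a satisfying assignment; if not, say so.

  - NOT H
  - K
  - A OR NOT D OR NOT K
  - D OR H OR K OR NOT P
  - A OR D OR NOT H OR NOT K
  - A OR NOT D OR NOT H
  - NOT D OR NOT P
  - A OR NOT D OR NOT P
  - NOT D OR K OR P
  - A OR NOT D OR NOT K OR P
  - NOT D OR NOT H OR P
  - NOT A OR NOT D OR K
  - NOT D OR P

Unit clause (NOT H) forces H = False.
Unit clause (K) forces K = True.
Set A = True.
Set D = False.
Set P = False.
All clauses satisfied.

H=F, A=T, D=F, K=T, P=F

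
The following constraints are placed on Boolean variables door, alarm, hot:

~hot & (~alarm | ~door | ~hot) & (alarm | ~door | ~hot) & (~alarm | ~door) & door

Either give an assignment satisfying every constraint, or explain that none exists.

Unit clause (~hot) forces hot = False.
Unit clause (door) forces door = True.
In (~alarm | ~door) only ~alarm is left, so alarm = False.
Check each clause:
  (~hot): ~hot holds.
  (~alarm | ~door | ~hot): ~alarm holds.
  (alarm | ~door | ~hot): ~hot holds.
  (~alarm | ~door): ~alarm holds.
  (door): door holds.
All clauses satisfied.

door = True, alarm = False, hot = False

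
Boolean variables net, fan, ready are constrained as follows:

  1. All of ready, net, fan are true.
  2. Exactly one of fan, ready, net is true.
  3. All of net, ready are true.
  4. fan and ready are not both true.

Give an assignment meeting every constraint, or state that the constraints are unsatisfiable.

Case ready = True:
  (1) forces net = True.
  Constraint (2) is violated (ready=T, net=T) — contradiction.
Case ready = False:
  Constraint (1) is violated (ready=F) — contradiction.
Both cases fail — unsatisfiable.

The formula is unsatisfiable.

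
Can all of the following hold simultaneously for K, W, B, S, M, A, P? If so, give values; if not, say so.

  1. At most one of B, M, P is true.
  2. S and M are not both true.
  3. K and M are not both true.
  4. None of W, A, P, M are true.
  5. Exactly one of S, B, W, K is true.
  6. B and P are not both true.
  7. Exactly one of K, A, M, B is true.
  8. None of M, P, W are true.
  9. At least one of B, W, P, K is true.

K=F, W=F, B=T, S=F, M=F, A=F, P=F

  (1) {B, M, P}: 1 true — at most one ✓
  (2) S=F, M=F — not both ✓
  (3) K=F, M=F — not both ✓
  (4) {W, A, P, M}: 0 true — none ✓
  (5) {S, B, W, K}: 1 true — exactly one ✓
  (6) B=T, P=F — not both ✓
  (7) {K, A, M, B}: 1 true — exactly one ✓
  (8) {M, P, W}: 0 true — none ✓
  (9) {B, W, P, K}: 1 true — at least one ✓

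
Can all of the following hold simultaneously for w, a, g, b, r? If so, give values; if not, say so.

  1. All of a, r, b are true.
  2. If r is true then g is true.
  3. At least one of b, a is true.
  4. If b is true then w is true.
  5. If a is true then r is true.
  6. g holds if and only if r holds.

w=T, a=T, g=T, b=T, r=T

  (1) {a, r, b}: all 3 true ✓
  (2) r=T ⇒ g: T ✓
  (3) {b, a}: 2 true — at least one ✓
  (4) b=T ⇒ w: T ✓
  (5) a=T ⇒ r: T ✓
  (6) g=T, r=T — same ✓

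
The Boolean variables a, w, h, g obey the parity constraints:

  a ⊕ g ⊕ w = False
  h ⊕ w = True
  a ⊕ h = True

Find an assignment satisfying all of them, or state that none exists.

a = True; w = True; h = False; g = False

a ⊕ g ⊕ w = T ⊕ F ⊕ T = False ✓
h ⊕ w = F ⊕ T = True ✓
a ⊕ h = T ⊕ F = True ✓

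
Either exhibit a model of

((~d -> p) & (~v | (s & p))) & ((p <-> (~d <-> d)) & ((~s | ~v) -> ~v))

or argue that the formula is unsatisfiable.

p = False; v = False; d = True; s = True

  (~d -> p) & (~v | (s & p)) = True
    ~d -> p = True
      ~d = False
    ~v | (s & p) = True
      ~v = True
      s & p = False
  (p <-> (~d <-> d)) & ((~s | ~v) -> ~v) = True
    p <-> (~d <-> d) = True
      ~d <-> d = False
        ~d = False
    (~s | ~v) -> ~v = True
      ~s | ~v = True
        ~s = False
        ~v = True
      ~v = True
Both conjuncts True, so the formula holds.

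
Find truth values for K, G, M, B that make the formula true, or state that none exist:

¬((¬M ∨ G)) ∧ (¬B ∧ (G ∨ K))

K: True, G: False, M: True, B: False

  ¬((¬M ∨ G)) = True
    ¬M ∨ G = False
      ¬M = False
  ¬B ∧ (G ∨ K) = True
    ¬B = True
    G ∨ K = True
Both conjuncts True, so the formula holds.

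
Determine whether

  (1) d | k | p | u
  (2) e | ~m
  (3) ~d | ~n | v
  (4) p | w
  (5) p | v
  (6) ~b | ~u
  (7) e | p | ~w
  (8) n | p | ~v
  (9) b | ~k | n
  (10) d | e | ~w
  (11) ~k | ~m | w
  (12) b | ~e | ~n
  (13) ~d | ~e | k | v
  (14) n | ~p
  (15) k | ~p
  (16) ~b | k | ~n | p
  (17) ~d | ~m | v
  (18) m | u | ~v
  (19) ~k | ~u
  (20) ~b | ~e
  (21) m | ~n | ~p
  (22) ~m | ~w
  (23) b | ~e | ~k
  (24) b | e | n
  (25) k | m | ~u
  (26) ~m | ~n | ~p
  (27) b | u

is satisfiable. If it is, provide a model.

Case p = True:
  (n | ~p) forces n = True.
  (k | ~p) forces k = True.
  (~k | ~u) forces u = False.
  (m | ~n | ~p) forces m = True.
  Clause (~m | ~n | ~p) is falsified — contradiction.
Case p = False:
  (p | w) forces w = True.
  (p | v) forces v = True.
  (e | p | ~w) forces e = True.
  (n | p | ~v) forces n = True.
  (b | ~e | ~n) forces b = True.
  Clause (~b | ~e) is falsified — contradiction.
Both cases fail, so the formula is unsatisfiable.

The formula is unsatisfiable.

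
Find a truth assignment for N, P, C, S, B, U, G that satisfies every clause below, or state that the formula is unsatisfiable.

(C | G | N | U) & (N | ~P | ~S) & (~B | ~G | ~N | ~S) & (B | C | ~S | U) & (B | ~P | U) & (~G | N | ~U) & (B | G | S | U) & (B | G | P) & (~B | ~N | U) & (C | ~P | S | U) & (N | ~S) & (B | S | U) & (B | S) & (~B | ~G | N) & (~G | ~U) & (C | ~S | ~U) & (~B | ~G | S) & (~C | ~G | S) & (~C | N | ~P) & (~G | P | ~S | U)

N: False; P: False; C: True; S: False; B: True; U: True; G: False

Set N = False.
  then (N | ~S) forces S = False.
  then (B | S) forces B = True.
  then (~B | ~G | N) forces G = False.
Set P = False.
Set C = True.
Set U = True.
All clauses satisfied.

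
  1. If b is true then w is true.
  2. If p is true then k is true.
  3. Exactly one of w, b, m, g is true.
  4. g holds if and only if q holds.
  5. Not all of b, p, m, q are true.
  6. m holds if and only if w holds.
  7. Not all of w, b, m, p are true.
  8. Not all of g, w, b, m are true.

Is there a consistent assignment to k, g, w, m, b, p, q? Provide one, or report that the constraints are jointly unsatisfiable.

k = True, g = True, w = False, m = False, b = False, p = True, q = True

  (1) b=F ⇒ w: vacuous ✓
  (2) p=T ⇒ k: T ✓
  (3) {w, b, m, g}: 1 true — exactly one ✓
  (4) g=T, q=T — same ✓
  (5) {b, p, m, q}: 2/4 true — not all ✓
  (6) m=F, w=F — same ✓
  (7) {w, b, m, p}: 1/4 true — not all ✓
  (8) {g, w, b, m}: 1/4 true — not all ✓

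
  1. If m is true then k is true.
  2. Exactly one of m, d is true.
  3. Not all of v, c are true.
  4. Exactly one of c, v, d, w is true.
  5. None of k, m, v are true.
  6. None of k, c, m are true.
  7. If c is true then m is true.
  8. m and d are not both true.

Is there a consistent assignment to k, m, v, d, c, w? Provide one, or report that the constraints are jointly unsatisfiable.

k = False, m = False, v = False, d = True, c = False, w = False

  (1) m=F ⇒ k: vacuous ✓
  (2) {m, d}: 1 true — exactly one ✓
  (3) {v, c}: 0/2 true — not all ✓
  (4) {c, v, d, w}: 1 true — exactly one ✓
  (5) {k, m, v}: 0 true — none ✓
  (6) {k, c, m}: 0 true — none ✓
  (7) c=F ⇒ m: vacuous ✓
  (8) m=F, d=T — not both ✓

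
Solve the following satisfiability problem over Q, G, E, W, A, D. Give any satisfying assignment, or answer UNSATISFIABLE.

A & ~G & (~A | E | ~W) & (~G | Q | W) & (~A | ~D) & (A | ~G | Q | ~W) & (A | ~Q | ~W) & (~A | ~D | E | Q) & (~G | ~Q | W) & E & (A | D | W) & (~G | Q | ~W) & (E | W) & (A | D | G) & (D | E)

Q = True; G = False; E = True; W = False; A = True; D = False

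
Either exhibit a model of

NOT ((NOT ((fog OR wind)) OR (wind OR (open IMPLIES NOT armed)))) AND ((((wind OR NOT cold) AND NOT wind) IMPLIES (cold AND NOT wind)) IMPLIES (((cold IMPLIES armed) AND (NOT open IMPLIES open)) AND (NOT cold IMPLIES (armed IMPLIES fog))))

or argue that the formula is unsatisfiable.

wind: False, open: True, fog: True, cold: True, armed: True

  NOT ((NOT ((fog OR wind)) OR (wind OR (open IMPLIES NOT armed)))) = True
    NOT ((fog OR wind)) OR (wind OR (open IMPLIES NOT armed)) = False
      NOT ((fog OR wind)) = False
        fog OR wind = True
      wind OR (open IMPLIES NOT armed) = False
        open IMPLIES NOT armed = False
          NOT armed = False
  (((wind OR NOT cold) AND NOT wind) IMPLIES (cold AND NOT wind)) IMPLIES (((cold IMPLIES armed) AND (NOT open IMPLIES open)) AND (NOT cold IMPLIES (armed IMPLIES fog))) = True
    ((wind OR NOT cold) AND NOT wind) IMPLIES (cold AND NOT wind) = True
      (wind OR NOT cold) AND NOT wind = False
        wind OR NOT cold = False
          NOT cold = False
        NOT wind = True
      cold AND NOT wind = True
        NOT wind = True
    ((cold IMPLIES armed) AND (NOT open IMPLIES open)) AND (NOT cold IMPLIES (armed IMPLIES fog)) = True
      (cold IMPLIES armed) AND (NOT open IMPLIES open) = True
        cold IMPLIES armed = True
        NOT open IMPLIES open = True
          NOT open = False
      NOT cold IMPLIES (armed IMPLIES fog) = True
        NOT cold = False
        armed IMPLIES fog = True
Both conjuncts True, so the formula holds.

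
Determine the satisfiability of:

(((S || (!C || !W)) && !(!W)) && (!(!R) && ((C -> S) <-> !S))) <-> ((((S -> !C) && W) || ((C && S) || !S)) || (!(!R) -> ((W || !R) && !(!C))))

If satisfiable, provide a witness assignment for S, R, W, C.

S=T; R=T; W=F; C=F

  (((S || (!C || !W)) && !(!W)) && (!(!R) && ((C -> S) <-> !S))) <-> ((((S -> !C) && W) || ((C && S) || !S)) || (!(!R) -> ((W || !R) && !(!C)))) = True
    ((S || (!C || !W)) && !(!W)) && (!(!R) && ((C -> S) <-> !S)) = False
      (S || (!C || !W)) && !(!W) = False
        S || (!C || !W) = True
          !C || !W = True
            !C = True
            !W = True
        !(!W) = False
          !W = True
      !(!R) && ((C -> S) <-> !S) = False
        !(!R) = True
          !R = False
        (C -> S) <-> !S = False
          C -> S = True
          !S = False
    (((S -> !C) && W) || ((C && S) || !S)) || (!(!R) -> ((W || !R) && !(!C))) = False
      ((S -> !C) && W) || ((C && S) || !S) = False
        (S -> !C) && W = False
          S -> !C = True
            !C = True
        (C && S) || !S = False
          C && S = False
          !S = False
      !(!R) -> ((W || !R) && !(!C)) = False
        !(!R) = True
          !R = False
        (W || !R) && !(!C) = False
          W || !R = False
            !R = False
          !(!C) = False
            !C = True
The formula evaluates to True.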